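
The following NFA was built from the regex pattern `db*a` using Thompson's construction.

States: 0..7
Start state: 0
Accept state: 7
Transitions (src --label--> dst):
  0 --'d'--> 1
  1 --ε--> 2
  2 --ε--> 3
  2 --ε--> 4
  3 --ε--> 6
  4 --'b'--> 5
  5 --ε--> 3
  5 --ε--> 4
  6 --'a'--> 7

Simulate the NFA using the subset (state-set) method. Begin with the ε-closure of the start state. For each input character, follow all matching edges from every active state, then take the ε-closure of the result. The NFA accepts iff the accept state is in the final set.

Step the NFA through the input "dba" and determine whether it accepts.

Answer: ACCEPT

Steps:
initial (ε-close {0}): {0}
'd' @ 1: {1,2,3,4,6}
'b' @ 2: {3,4,5,6}
'a' @ 3: {7}  ✓accept
end set {7} — state 7 in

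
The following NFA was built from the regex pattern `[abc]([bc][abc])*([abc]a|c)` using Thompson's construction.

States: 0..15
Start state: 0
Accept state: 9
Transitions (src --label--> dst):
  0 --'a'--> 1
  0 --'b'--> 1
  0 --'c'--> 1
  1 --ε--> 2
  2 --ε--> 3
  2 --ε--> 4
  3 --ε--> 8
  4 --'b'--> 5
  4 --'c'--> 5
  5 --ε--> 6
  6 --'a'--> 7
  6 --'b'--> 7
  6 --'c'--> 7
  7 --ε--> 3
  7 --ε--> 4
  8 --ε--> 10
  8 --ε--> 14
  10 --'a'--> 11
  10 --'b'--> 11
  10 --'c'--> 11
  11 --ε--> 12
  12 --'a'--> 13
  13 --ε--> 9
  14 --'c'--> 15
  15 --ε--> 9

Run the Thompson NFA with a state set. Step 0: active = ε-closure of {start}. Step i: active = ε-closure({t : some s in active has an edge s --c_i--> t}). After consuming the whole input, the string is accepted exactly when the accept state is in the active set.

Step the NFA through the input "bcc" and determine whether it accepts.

Answer: REJECT

Steps:
initial (ε-close {0}): {0}
'b' @ 1: {1,2,3,4,8,10,14}
'c' @ 2: {5,6,9,11,12,15}  [accepting]
'c' @ 3: {3,4,7,8,10,14}
after full input: {3,4,7,8,10,14}  (accept=9 not in)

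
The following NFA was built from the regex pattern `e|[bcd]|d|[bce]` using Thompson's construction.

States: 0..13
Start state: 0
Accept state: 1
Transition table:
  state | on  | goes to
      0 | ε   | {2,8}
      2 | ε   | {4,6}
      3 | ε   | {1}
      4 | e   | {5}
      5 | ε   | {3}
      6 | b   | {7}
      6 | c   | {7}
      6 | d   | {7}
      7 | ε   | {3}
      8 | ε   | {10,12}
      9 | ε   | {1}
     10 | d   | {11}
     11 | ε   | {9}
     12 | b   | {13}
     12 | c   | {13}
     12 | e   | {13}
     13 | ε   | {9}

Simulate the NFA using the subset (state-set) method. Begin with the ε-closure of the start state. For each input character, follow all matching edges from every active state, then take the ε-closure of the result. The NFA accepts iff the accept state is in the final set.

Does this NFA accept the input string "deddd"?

Answer: REJECT

Steps:
initial (ε-close {0}): {0,2,4,6,8,10,12}
'd' @ 1: {1,3,7,9,11}  [accepting]
'e' @ 2: {}  — dead — no transitions
rest 'ddd' ignored (set empty)
after full input: {}  (accept=1 not in)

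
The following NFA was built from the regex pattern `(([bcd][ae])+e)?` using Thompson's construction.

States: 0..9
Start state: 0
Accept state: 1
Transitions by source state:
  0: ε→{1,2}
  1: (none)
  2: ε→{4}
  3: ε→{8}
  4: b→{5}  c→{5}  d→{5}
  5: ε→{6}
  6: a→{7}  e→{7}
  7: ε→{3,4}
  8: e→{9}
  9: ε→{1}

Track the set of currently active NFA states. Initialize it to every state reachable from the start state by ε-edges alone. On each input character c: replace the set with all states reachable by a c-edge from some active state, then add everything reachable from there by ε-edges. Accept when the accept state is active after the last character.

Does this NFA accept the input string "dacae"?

start: ε-closure({0}) = {0,1,2,4}
'd' @ 1: {5,6}
'a' @ 2: {3,4,7,8}
'c' @ 3: {5,6}
'a' @ 4: {3,4,7,8}
'e' @ 5: {1,9}  ✓accept
after full input: {1,9}  (accept=1 in)

Answer: ACCEPT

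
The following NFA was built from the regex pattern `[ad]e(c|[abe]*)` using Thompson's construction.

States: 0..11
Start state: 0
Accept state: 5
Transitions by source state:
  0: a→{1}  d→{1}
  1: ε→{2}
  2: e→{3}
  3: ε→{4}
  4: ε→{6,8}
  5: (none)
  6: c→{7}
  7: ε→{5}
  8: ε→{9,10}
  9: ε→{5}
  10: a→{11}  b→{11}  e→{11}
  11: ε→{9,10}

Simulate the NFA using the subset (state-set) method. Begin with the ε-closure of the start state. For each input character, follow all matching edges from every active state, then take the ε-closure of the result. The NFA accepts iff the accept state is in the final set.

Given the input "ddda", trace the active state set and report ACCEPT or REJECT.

Answer: REJECT

Trace:
start: ε-closure({0}) = {0}
'd' @ 1: {1,2}
'd' @ 2: {}  — state set empty
rest 'da' ignored (set empty)
final: {}; accept 5 not in set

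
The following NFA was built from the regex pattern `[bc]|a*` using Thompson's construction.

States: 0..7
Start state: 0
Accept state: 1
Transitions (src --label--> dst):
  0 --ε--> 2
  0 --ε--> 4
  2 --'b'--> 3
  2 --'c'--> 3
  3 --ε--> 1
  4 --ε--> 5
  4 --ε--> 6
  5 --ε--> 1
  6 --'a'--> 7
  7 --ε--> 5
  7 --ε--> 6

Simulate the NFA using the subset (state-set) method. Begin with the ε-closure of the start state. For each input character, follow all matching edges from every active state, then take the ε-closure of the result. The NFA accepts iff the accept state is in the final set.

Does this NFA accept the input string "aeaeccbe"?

S₀ = ε-closure({0}) = {0,1,2,4,5,6}
'a' @ 1: {1,5,6,7}  ✓accept
'e' @ 2: {}  — no active states
rest 'aeccbe' ignored (set empty)
after full input: {}  (accept=1 not in)

Answer: REJECT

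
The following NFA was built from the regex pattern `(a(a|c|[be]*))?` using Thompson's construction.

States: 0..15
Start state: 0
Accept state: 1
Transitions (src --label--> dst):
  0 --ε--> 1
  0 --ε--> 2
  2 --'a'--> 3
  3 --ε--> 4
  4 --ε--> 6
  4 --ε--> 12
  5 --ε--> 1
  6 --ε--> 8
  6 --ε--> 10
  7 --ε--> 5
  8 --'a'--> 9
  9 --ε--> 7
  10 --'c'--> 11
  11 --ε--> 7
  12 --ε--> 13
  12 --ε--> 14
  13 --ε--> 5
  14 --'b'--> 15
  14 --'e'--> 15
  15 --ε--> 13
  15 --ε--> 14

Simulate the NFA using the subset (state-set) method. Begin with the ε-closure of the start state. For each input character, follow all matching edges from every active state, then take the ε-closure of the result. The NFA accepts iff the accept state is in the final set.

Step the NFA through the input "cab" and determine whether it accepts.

start: ε-closure({0}) = {0,1,2}
'c' @ 1: {}  — dead — no transitions
rest 'ab' ignored (set empty)
final: {}; accept 1 not in set

Answer: REJECT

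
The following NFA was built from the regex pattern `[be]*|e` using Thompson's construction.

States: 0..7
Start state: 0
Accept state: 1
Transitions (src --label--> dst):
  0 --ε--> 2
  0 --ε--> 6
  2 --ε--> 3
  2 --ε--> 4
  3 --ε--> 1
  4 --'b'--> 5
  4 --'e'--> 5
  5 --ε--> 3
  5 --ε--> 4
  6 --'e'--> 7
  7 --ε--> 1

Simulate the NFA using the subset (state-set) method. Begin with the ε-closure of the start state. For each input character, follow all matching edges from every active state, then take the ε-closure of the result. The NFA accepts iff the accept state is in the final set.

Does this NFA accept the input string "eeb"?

initial (ε-close {0}): {0,1,2,3,4,6}
'e' @ 1: {1,3,4,5,7}  [accepting]
'e' @ 2: {1,3,4,5}  [accepting]
'b' @ 3: {1,3,4,5}  [accepting]
end set {1,3,4,5} — state 1 in

Answer: ACCEPT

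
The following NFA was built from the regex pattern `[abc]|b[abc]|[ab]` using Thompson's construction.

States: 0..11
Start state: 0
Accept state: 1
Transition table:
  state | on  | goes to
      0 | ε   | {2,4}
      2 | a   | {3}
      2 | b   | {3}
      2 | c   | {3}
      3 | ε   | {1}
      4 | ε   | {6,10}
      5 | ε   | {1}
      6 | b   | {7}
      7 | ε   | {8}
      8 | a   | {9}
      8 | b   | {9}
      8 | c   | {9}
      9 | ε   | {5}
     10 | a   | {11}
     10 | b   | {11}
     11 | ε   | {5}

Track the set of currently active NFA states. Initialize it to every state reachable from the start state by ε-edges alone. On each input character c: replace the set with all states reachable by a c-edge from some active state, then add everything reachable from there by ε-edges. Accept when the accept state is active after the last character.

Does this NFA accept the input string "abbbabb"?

Answer: REJECT

Steps:
S₀ = ε-closure({0}) = {0,2,4,6,10}
'a' @ 1: {1,3,5,11}  (accept∈set)
'b' @ 2: {}  — no active states
rest 'bbabb' ignored (set empty)
after full input: {}  (accept=1 not in)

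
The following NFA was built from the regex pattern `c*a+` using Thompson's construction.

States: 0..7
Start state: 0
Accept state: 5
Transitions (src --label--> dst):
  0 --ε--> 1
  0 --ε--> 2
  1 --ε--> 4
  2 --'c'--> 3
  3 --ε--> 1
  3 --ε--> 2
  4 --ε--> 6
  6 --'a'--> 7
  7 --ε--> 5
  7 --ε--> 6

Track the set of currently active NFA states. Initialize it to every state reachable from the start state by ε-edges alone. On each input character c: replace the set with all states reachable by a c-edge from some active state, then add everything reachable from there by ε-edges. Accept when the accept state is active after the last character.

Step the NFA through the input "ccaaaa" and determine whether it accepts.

initial (ε-close {0}): {0,1,2,4,6}
'c' @ 1: {1,2,3,4,6}
'c' @ 2: {1,2,3,4,6}
'a' @ 3: {5,6,7}  [accepting]
'a' @ 4: {5,6,7}  [accepting]
'a' @ 5: {5,6,7}  [accepting]
'a' @ 6: {5,6,7}  [accepting]
end set {5,6,7} — state 5 in

Answer: ACCEPT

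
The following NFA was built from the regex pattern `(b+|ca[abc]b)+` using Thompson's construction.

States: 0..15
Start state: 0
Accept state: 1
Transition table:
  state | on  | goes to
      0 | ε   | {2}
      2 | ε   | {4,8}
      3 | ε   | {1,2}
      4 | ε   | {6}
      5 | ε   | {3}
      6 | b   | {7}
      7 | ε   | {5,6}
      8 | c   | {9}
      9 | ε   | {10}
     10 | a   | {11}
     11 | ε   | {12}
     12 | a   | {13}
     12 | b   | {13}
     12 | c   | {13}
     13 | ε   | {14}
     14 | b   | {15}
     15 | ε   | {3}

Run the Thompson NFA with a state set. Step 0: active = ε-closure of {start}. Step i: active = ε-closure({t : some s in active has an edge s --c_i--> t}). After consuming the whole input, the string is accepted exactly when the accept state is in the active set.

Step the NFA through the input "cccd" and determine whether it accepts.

initial (ε-close {0}): {0,2,4,6,8}
'c' @ 1: {9,10}
'c' @ 2: {}  — dead — no transitions
rest 'cd' ignored (set empty)
end set {} — state 1 not in

Answer: REJECT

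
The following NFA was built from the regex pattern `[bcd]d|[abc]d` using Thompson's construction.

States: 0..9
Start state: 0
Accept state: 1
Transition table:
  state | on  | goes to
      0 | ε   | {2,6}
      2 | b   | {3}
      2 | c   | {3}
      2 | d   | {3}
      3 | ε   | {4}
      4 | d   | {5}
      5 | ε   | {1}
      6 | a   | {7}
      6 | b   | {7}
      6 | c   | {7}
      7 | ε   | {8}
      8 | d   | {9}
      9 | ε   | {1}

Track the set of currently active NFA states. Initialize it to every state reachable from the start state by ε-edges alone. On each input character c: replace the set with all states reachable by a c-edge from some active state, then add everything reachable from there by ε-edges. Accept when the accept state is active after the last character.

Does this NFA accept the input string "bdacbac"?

Answer: REJECT

Derivation:
initial (ε-close {0}): {0,2,6}
'b' @ 1: {3,4,7,8}
'd' @ 2: {1,5,9}  (accept∈set)
'a' @ 3: {}  — dead — no transitions
rest 'cbac' ignored (set empty)
end set {} — state 1 not in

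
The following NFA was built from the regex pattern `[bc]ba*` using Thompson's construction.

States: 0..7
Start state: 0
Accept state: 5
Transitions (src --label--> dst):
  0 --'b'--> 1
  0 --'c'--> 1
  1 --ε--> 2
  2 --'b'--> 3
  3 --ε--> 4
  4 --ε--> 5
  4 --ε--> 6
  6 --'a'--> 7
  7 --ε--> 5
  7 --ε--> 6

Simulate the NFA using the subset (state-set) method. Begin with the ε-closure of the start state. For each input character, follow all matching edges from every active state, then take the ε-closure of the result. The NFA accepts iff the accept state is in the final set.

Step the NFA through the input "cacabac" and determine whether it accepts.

initial (ε-close {0}): {0}
'c' @ 1: {1,2}
'a' @ 2: {}  — dead — no transitions
rest 'cabac' ignored (set empty)
end set {} — state 5 not in

Answer: REJECT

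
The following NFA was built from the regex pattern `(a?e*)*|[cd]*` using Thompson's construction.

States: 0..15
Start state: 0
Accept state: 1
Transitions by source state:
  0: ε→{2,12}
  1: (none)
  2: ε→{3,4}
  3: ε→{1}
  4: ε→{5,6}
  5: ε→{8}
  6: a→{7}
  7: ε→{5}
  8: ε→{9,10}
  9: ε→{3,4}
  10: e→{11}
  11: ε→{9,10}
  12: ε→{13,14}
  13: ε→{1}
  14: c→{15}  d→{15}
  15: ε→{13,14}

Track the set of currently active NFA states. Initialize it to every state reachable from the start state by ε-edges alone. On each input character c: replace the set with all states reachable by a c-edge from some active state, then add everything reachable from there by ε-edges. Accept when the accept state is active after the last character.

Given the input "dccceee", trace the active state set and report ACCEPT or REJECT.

Answer: REJECT

Derivation:
initial (ε-close {0}): {0,1,2,3,4,5,6,8,9,10,12,13,14}
'd' @ 1: {1,13,14,15}  (accept∈set)
'c' @ 2: {1,13,14,15}  (accept∈set)
'c' @ 3: {1,13,14,15}  (accept∈set)
'c' @ 4: {1,13,14,15}  (accept∈set)
'e' @ 5: {}  — no active states
rest 'ee' ignored (set empty)
final: {}; accept 1 not in set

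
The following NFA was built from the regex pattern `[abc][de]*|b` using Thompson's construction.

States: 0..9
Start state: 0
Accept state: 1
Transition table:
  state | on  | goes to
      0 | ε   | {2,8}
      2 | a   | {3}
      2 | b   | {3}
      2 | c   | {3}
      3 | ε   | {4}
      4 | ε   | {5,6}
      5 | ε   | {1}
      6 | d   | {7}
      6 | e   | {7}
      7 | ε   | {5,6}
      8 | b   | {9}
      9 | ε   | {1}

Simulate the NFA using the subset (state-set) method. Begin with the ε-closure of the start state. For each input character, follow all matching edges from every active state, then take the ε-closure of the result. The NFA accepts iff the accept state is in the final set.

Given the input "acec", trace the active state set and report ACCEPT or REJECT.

start: ε-closure({0}) = {0,2,8}
'a' @ 1: {1,3,4,5,6}  [accepting]
'c' @ 2: {}  — dead — no transitions
rest 'ec' ignored (set empty)
after full input: {}  (accept=1 not in)

Answer: REJECT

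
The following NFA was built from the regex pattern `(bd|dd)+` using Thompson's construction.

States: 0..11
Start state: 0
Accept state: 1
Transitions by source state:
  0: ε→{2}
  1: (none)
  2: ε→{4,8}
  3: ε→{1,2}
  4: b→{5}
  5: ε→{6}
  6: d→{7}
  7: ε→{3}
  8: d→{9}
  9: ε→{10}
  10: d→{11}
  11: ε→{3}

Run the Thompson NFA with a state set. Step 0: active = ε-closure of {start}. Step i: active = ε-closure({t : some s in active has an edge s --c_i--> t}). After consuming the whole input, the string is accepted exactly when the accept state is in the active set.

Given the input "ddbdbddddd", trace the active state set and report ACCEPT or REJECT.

initial (ε-close {0}): {0,2,4,8}
'd' @ 1: {9,10}
'd' @ 2: {1,2,3,4,8,11}  ✓accept
'b' @ 3: {5,6}
'd' @ 4: {1,2,3,4,7,8}  ✓accept
'b' @ 5: {5,6}
'd' @ 6: {1,2,3,4,7,8}  ✓accept
'd' @ 7: {9,10}
'd' @ 8: {1,2,3,4,8,11}  ✓accept
'd' @ 9: {9,10}
'd' @ 10: {1,2,3,4,8,11}  ✓accept
after full input: {1,2,3,4,8,11}  (accept=1 in)

Answer: ACCEPT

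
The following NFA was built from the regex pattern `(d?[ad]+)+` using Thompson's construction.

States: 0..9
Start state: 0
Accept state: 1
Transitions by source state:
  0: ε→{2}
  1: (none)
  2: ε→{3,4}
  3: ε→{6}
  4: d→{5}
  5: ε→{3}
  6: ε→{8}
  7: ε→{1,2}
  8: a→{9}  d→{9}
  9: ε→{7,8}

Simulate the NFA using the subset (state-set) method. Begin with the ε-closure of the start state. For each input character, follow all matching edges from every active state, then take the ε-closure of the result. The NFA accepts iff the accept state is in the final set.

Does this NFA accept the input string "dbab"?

start: ε-closure({0}) = {0,2,3,4,6,8}
'd' @ 1: {1,2,3,4,5,6,7,8,9}  [accepting]
'b' @ 2: {}  — no active states
rest 'ab' ignored (set empty)
after full input: {}  (accept=1 not in)

Answer: REJECT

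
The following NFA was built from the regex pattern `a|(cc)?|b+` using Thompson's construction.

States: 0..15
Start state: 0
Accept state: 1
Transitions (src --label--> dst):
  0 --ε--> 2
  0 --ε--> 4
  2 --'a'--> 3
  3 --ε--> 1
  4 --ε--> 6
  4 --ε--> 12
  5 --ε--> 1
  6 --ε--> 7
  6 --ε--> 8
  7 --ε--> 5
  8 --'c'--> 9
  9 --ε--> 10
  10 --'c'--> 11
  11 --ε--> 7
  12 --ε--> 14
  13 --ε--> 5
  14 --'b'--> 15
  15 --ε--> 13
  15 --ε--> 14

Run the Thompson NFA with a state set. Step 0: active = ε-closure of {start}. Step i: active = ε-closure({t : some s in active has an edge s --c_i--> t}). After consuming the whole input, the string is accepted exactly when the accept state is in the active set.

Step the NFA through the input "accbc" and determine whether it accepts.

initial (ε-close {0}): {0,1,2,4,5,6,7,8,12,14}
'a' @ 1: {1,3}  ✓accept
'c' @ 2: {}  — no active states
rest 'cbc' ignored (set empty)
after full input: {}  (accept=1 not in)

Answer: REJECT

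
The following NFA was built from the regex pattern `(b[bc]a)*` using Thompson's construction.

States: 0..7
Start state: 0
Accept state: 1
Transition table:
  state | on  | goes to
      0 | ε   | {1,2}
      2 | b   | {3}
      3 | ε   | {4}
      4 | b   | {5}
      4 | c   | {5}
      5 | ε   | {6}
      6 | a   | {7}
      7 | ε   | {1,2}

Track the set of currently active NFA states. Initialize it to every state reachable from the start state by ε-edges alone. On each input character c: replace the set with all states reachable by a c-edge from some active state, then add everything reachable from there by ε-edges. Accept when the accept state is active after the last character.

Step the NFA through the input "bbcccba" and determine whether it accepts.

Answer: REJECT

Trace:
initial (ε-close {0}): {0,1,2}
'b' @ 1: {3,4}
'b' @ 2: {5,6}
'c' @ 3: {}  — dead — no transitions
rest 'ccba' ignored (set empty)
end set {} — state 1 not in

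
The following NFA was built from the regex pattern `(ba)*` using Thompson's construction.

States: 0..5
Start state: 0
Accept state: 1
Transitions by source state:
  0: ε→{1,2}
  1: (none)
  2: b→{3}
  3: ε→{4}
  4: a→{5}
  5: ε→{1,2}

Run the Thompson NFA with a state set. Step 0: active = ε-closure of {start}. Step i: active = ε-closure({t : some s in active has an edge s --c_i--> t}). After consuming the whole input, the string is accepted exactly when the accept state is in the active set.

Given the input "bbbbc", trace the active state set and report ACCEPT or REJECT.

Answer: REJECT

Steps:
initial (ε-close {0}): {0,1,2}
'b' @ 1: {3,4}
'b' @ 2: {}  — dead — no transitions
rest 'bbc' ignored (set empty)
final: {}; accept 1 not in set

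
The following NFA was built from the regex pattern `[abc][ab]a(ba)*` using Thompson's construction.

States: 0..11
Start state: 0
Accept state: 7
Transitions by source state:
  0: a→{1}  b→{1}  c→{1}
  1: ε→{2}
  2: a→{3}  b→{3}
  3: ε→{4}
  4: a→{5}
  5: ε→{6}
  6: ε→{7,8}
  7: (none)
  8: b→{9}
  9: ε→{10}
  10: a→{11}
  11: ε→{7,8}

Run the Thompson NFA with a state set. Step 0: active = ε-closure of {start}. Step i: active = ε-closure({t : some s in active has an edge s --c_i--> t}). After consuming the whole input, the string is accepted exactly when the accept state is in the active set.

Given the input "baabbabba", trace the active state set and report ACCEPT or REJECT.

Answer: REJECT

Steps:
start: ε-closure({0}) = {0}
'b' @ 1: {1,2}
'a' @ 2: {3,4}
'a' @ 3: {5,6,7,8}  (accept∈set)
'b' @ 4: {9,10}
'b' @ 5: {}  — state set empty
rest 'abba' ignored (set empty)
end set {} — state 7 not in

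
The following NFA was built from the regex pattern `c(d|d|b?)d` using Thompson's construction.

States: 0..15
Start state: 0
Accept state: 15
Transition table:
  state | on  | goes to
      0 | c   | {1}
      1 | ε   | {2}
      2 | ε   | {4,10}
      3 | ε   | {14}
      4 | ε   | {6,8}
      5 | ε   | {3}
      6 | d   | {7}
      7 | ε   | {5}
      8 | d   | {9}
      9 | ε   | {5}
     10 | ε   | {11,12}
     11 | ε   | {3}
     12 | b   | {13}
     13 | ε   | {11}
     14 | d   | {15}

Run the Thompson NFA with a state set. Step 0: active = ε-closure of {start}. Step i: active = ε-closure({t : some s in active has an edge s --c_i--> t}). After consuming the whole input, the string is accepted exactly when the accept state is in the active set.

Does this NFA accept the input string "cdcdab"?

Answer: REJECT

Steps:
start: ε-closure({0}) = {0}
'c' @ 1: {1,2,3,4,6,8,10,11,12,14}
'd' @ 2: {3,5,7,9,14,15}  ✓accept
'c' @ 3: {}  — state set empty
rest 'dab' ignored (set empty)
final: {}; accept 15 not in set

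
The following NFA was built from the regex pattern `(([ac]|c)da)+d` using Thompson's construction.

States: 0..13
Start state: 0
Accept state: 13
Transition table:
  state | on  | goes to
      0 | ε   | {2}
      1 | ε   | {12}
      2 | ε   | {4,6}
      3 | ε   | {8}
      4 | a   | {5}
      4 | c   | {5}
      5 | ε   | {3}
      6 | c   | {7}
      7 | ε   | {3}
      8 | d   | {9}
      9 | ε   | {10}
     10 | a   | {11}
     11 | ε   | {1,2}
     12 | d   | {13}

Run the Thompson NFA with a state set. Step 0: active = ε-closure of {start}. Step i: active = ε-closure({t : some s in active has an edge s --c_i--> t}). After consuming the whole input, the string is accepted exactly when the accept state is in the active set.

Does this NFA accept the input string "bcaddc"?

Answer: REJECT

Trace:
S₀ = ε-closure({0}) = {0,2,4,6}
'b' @ 1: {}  — dead — no transitions
rest 'caddc' ignored (set empty)
final: {}; accept 13 not in set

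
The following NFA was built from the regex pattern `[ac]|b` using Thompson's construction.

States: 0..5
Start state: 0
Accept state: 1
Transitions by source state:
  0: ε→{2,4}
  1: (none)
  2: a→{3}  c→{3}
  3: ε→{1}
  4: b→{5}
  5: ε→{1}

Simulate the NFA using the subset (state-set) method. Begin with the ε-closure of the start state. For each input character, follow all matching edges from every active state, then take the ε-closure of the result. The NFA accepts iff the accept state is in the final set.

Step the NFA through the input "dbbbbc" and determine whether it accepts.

start: ε-closure({0}) = {0,2,4}
'd' @ 1: {}  — dead — no transitions
rest 'bbbbc' ignored (set empty)
after full input: {}  (accept=1 not in)

Answer: REJECT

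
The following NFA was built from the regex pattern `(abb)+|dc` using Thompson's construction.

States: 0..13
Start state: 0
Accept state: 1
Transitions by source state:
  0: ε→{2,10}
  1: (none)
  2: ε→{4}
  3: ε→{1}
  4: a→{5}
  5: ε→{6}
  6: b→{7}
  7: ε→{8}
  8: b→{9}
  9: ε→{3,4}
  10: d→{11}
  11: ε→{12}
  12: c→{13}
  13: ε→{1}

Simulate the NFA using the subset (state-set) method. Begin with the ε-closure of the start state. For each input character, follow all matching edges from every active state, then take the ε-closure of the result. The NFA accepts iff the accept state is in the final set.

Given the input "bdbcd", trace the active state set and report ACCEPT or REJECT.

Answer: REJECT

Trace:
initial (ε-close {0}): {0,2,4,10}
'b' @ 1: {}  — state set empty
rest 'dbcd' ignored (set empty)
after full input: {}  (accept=1 not in)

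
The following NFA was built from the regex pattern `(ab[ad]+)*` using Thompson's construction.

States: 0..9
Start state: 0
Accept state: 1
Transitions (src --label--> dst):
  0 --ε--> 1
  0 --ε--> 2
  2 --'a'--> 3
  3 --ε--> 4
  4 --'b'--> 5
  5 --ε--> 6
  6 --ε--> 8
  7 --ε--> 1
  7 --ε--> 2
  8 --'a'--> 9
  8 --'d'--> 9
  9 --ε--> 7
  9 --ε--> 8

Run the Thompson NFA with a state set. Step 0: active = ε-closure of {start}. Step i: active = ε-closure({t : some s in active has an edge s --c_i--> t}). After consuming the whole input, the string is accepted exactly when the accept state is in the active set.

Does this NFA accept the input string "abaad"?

Answer: ACCEPT

Steps:
initial (ε-close {0}): {0,1,2}
'a' @ 1: {3,4}
'b' @ 2: {5,6,8}
'a' @ 3: {1,2,7,8,9}  [accepting]
'a' @ 4: {1,2,3,4,7,8,9}  [accepting]
'd' @ 5: {1,2,7,8,9}  [accepting]
after full input: {1,2,7,8,9}  (accept=1 in)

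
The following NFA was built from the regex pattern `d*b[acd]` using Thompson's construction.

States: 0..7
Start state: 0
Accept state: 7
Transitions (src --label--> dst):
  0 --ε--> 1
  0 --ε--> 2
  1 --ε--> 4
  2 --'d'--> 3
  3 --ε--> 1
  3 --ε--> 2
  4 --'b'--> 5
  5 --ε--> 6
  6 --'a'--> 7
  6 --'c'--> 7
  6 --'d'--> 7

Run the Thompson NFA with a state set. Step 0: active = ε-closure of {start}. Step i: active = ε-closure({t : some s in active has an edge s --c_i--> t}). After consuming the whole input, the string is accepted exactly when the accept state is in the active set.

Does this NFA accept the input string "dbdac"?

Answer: REJECT

Steps:
start: ε-closure({0}) = {0,1,2,4}
'd' @ 1: {1,2,3,4}
'b' @ 2: {5,6}
'd' @ 3: {7}  [accepting]
'a' @ 4: {}  — state set empty
rest 'c' ignored (set empty)
end set {} — state 7 not in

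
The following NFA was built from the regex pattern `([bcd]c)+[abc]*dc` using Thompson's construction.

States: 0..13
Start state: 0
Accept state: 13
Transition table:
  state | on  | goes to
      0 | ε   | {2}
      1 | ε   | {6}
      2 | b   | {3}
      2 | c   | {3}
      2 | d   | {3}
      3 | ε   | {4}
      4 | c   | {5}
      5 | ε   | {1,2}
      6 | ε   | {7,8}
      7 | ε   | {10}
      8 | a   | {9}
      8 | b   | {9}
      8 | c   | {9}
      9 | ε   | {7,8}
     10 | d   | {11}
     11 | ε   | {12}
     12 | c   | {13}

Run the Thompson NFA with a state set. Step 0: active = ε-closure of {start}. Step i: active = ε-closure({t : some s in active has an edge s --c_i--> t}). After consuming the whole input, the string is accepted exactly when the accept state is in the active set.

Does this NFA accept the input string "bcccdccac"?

Answer: REJECT

Trace:
initial (ε-close {0}): {0,2}
'b' @ 1: {3,4}
'c' @ 2: {1,2,5,6,7,8,10}
'c' @ 3: {3,4,7,8,9,10}
'c' @ 4: {1,2,5,6,7,8,9,10}
'd' @ 5: {3,4,11,12}
'c' @ 6: {1,2,5,6,7,8,10,13}  [accepting]
'c' @ 7: {3,4,7,8,9,10}
'a' @ 8: {7,8,9,10}
'c' @ 9: {7,8,9,10}
after full input: {7,8,9,10}  (accept=13 not in)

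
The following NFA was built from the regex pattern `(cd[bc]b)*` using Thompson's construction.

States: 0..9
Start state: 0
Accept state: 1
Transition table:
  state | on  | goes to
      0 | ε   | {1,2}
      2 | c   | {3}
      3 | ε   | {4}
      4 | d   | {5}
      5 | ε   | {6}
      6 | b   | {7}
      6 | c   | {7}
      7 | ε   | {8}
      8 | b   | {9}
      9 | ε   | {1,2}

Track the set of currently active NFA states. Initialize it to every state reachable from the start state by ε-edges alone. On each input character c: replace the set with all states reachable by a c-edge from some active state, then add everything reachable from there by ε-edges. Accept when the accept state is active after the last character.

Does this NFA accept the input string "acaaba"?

S₀ = ε-closure({0}) = {0,1,2}
'a' @ 1: {}  — state set empty
rest 'caaba' ignored (set empty)
end set {} — state 1 not in

Answer: REJECT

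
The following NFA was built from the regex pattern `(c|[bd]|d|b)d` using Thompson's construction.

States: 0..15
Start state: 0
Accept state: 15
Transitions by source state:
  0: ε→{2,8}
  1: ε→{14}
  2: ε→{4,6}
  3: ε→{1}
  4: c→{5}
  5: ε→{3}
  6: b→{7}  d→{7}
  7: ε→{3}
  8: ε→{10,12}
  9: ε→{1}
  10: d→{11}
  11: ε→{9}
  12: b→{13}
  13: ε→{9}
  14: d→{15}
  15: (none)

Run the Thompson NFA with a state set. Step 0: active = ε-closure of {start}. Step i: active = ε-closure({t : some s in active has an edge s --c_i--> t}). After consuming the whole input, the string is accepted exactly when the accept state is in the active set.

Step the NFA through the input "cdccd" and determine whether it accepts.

Answer: REJECT

Trace:
S₀ = ε-closure({0}) = {0,2,4,6,8,10,12}
'c' @ 1: {1,3,5,14}
'd' @ 2: {15}  [accepting]
'c' @ 3: {}  — dead — no transitions
rest 'cd' ignored (set empty)
after full input: {}  (accept=15 not in)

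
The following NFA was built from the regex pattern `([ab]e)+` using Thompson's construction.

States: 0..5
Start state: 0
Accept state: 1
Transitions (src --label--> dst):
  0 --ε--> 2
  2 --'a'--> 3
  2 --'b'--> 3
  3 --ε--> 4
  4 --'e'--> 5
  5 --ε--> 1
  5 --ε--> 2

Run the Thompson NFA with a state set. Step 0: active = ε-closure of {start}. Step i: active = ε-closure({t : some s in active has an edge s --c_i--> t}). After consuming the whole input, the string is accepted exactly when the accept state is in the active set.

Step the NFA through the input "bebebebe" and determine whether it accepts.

Answer: ACCEPT

Trace:
start: ε-closure({0}) = {0,2}
'b' @ 1: {3,4}
'e' @ 2: {1,2,5}  ✓accept
'b' @ 3: {3,4}
'e' @ 4: {1,2,5}  ✓accept
'b' @ 5: {3,4}
'e' @ 6: {1,2,5}  ✓accept
'b' @ 7: {3,4}
'e' @ 8: {1,2,5}  ✓accept
after full input: {1,2,5}  (accept=1 in)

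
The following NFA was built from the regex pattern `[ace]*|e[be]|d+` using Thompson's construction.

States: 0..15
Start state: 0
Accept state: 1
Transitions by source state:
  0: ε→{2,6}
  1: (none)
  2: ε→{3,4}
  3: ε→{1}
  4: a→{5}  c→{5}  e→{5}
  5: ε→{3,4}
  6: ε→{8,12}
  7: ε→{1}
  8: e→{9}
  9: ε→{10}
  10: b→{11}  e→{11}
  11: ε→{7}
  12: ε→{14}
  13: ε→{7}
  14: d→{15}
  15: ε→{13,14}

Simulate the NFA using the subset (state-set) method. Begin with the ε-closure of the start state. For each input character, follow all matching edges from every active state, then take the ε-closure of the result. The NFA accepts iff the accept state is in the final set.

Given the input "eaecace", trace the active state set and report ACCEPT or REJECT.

start: ε-closure({0}) = {0,1,2,3,4,6,8,12,14}
'e' @ 1: {1,3,4,5,9,10}  [accepting]
'a' @ 2: {1,3,4,5}  [accepting]
'e' @ 3: {1,3,4,5}  [accepting]
'c' @ 4: {1,3,4,5}  [accepting]
'a' @ 5: {1,3,4,5}  [accepting]
'c' @ 6: {1,3,4,5}  [accepting]
'e' @ 7: {1,3,4,5}  [accepting]
final: {1,3,4,5}; accept 1 in set

Answer: ACCEPT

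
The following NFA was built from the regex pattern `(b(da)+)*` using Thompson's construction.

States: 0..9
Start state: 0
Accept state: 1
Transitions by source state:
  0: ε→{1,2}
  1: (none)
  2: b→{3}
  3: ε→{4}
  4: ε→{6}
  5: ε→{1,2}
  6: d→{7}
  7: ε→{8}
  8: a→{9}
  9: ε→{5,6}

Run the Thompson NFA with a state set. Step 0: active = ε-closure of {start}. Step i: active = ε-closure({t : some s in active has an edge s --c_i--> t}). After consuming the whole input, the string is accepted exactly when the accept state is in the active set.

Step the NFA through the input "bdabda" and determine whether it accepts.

initial (ε-close {0}): {0,1,2}
'b' @ 1: {3,4,6}
'd' @ 2: {7,8}
'a' @ 3: {1,2,5,6,9}  (accept∈set)
'b' @ 4: {3,4,6}
'd' @ 5: {7,8}
'a' @ 6: {1,2,5,6,9}  (accept∈set)
after full input: {1,2,5,6,9}  (accept=1 in)

Answer: ACCEPT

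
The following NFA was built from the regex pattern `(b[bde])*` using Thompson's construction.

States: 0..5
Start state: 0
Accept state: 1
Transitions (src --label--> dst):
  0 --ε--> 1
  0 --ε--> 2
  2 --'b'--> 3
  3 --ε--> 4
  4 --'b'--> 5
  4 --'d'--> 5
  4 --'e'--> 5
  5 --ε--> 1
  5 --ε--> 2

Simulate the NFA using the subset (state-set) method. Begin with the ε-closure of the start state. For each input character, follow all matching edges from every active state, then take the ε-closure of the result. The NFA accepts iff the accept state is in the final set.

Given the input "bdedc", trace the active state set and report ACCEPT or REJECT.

Answer: REJECT

Trace:
S₀ = ε-closure({0}) = {0,1,2}
'b' @ 1: {3,4}
'd' @ 2: {1,2,5}  ✓accept
'e' @ 3: {}  — dead — no transitions
rest 'dc' ignored (set empty)
final: {}; accept 1 not in set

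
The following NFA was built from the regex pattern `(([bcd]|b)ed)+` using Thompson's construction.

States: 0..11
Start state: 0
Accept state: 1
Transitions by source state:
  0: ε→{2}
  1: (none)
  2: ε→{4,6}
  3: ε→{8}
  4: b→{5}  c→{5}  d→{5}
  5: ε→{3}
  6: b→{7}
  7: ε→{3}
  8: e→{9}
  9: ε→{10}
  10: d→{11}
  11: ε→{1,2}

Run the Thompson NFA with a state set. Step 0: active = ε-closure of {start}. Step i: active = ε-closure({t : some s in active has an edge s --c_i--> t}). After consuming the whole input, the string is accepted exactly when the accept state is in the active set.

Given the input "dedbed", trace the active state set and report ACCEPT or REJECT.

start: ε-closure({0}) = {0,2,4,6}
'd' @ 1: {3,5,8}
'e' @ 2: {9,10}
'd' @ 3: {1,2,4,6,11}  (accept∈set)
'b' @ 4: {3,5,7,8}
'e' @ 5: {9,10}
'd' @ 6: {1,2,4,6,11}  (accept∈set)
after full input: {1,2,4,6,11}  (accept=1 in)

Answer: ACCEPT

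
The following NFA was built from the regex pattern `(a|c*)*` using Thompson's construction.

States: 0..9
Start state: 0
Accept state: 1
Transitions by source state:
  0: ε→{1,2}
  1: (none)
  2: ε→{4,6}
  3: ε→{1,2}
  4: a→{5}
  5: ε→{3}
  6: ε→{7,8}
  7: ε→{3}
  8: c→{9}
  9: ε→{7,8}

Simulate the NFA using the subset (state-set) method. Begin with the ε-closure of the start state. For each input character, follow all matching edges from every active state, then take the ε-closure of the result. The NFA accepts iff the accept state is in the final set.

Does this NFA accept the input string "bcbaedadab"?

start: ε-closure({0}) = {0,1,2,3,4,6,7,8}
'b' @ 1: {}  — dead — no transitions
rest 'cbaedadab' ignored (set empty)
after full input: {}  (accept=1 not in)

Answer: REJECT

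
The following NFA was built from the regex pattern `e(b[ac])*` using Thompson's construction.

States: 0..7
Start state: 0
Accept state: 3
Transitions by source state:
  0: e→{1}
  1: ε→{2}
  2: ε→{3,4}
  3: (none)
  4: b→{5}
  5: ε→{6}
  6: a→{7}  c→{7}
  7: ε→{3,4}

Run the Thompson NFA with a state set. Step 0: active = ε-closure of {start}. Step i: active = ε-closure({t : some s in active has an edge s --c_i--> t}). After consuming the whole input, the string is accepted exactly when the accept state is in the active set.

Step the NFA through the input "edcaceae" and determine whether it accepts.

S₀ = ε-closure({0}) = {0}
'e' @ 1: {1,2,3,4}  ✓accept
'd' @ 2: {}  — state set empty
rest 'caceae' ignored (set empty)
end set {} — state 3 not in

Answer: REJECT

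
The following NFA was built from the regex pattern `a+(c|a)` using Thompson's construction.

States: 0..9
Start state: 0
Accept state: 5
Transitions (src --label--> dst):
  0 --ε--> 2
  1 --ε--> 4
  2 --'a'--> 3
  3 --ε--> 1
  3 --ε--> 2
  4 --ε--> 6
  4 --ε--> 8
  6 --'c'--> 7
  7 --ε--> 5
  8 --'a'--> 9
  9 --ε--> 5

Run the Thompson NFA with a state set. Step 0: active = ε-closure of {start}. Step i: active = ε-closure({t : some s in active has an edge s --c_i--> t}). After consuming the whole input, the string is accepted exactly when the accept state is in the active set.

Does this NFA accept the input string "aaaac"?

Answer: ACCEPT

Derivation:
initial (ε-close {0}): {0,2}
'a' @ 1: {1,2,3,4,6,8}
'a' @ 2: {1,2,3,4,5,6,8,9}  (accept∈set)
'a' @ 3: {1,2,3,4,5,6,8,9}  (accept∈set)
'a' @ 4: {1,2,3,4,5,6,8,9}  (accept∈set)
'c' @ 5: {5,7}  (accept∈set)
after full input: {5,7}  (accept=5 in)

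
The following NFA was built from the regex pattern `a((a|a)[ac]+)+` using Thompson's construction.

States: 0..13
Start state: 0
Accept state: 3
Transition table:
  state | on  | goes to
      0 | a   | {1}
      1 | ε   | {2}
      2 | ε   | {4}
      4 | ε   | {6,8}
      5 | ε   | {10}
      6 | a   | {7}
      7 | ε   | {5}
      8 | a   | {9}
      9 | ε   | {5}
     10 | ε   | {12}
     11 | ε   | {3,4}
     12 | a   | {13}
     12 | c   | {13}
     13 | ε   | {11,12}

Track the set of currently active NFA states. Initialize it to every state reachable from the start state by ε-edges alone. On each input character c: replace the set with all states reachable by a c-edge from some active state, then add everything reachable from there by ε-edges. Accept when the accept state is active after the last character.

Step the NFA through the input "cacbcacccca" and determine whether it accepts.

Answer: REJECT

Steps:
initial (ε-close {0}): {0}
'c' @ 1: {}  — state set empty
rest 'acbcacccca' ignored (set empty)
after full input: {}  (accept=3 not in)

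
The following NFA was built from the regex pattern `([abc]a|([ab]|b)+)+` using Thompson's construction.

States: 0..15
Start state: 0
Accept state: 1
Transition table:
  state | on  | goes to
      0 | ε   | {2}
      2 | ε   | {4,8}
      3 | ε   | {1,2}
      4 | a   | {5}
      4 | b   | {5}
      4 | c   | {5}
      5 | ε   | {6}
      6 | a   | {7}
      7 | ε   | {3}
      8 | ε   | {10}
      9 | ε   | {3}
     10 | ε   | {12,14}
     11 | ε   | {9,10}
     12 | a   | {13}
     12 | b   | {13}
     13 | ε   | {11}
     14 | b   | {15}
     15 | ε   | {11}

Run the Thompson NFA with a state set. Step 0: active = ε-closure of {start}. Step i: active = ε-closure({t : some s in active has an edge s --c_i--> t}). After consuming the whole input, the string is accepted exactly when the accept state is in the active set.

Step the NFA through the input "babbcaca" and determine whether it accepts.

initial (ε-close {0}): {0,2,4,8,10,12,14}
'b' @ 1: {1,2,3,4,5,6,8,9,10,11,12,13,14,15}  (accept∈set)
'a' @ 2: {1,2,3,4,5,6,7,8,9,10,11,12,13,14}  (accept∈set)
'b' @ 3: {1,2,3,4,5,6,8,9,10,11,12,13,14,15}  (accept∈set)
'b' @ 4: {1,2,3,4,5,6,8,9,10,11,12,13,14,15}  (accept∈set)
'c' @ 5: {5,6}
'a' @ 6: {1,2,3,4,7,8,10,12,14}  (accept∈set)
'c' @ 7: {5,6}
'a' @ 8: {1,2,3,4,7,8,10,12,14}  (accept∈set)
after full input: {1,2,3,4,7,8,10,12,14}  (accept=1 in)

Answer: ACCEPT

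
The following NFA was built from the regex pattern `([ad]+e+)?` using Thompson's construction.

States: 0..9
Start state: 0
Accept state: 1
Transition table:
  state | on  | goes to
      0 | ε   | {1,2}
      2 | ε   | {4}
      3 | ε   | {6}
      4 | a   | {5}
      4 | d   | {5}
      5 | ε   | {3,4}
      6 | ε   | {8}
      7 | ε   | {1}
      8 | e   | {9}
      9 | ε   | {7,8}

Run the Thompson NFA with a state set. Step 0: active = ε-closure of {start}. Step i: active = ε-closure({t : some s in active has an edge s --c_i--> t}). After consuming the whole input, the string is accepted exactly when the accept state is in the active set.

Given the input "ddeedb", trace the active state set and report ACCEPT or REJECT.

S₀ = ε-closure({0}) = {0,1,2,4}
'd' @ 1: {3,4,5,6,8}
'd' @ 2: {3,4,5,6,8}
'e' @ 3: {1,7,8,9}  ✓accept
'e' @ 4: {1,7,8,9}  ✓accept
'd' @ 5: {}  — no active states
rest 'b' ignored (set empty)
after full input: {}  (accept=1 not in)

Answer: REJECT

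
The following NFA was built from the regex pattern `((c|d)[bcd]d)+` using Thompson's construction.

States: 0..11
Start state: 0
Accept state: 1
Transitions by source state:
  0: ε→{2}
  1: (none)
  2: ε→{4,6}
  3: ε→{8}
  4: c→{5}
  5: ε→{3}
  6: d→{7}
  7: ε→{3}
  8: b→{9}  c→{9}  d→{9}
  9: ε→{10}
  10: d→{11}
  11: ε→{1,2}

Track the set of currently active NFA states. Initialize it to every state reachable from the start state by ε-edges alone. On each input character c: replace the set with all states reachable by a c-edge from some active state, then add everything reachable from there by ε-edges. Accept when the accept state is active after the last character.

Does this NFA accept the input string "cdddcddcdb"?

initial (ε-close {0}): {0,2,4,6}
'c' @ 1: {3,5,8}
'd' @ 2: {9,10}
'd' @ 3: {1,2,4,6,11}  ✓accept
'd' @ 4: {3,7,8}
'c' @ 5: {9,10}
'd' @ 6: {1,2,4,6,11}  ✓accept
'd' @ 7: {3,7,8}
'c' @ 8: {9,10}
'd' @ 9: {1,2,4,6,11}  ✓accept
'b' @ 10: {}  — no active states
final: {}; accept 1 not in set

Answer: REJECT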